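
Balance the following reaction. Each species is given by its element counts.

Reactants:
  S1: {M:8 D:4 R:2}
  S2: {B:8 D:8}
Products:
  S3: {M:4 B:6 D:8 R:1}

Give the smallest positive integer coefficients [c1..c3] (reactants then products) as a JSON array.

M: 2·8+3·0 = 16 | 4·4 = 16
B: 2·0+3·8 = 24 | 4·6 = 24
D: 2·4+3·8 = 32 | 4·8 = 32
R: 2·2+3·0 = 4 | 4·1 = 4
gcd(2,3,4) = 1

Coefficients: [2, 3, 4]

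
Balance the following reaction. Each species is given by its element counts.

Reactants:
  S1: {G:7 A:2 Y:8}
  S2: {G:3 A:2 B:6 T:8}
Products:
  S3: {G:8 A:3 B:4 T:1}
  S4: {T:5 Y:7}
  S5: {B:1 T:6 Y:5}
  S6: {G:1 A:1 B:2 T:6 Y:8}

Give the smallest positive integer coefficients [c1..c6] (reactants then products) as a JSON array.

G: 5·7+5·3 = 50 | 6·8+2·0+2·0+2·1 = 50
A: 5·2+5·2 = 20 | 6·3+2·0+2·0+2·1 = 20
B: 5·0+5·6 = 30 | 6·4+2·0+2·1+2·2 = 30
T: 5·0+5·8 = 40 | 6·1+2·5+2·6+2·6 = 40
Y: 5·8+5·0 = 40 | 6·0+2·7+2·5+2·8 = 40
gcd(5,5,6,2,2,2) = 1

Coefficients: [5, 5, 6, 2, 2, 2]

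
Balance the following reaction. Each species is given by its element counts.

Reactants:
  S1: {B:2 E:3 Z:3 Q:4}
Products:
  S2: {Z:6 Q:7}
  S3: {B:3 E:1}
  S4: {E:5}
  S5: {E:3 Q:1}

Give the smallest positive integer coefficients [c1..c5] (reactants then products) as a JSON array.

Coefficients: [6, 3, 4, 1, 3]

B: 6·2 = 12 | 3·0+4·3+1·0+3·0 = 12
E: 6·3 = 18 | 3·0+4·1+1·5+3·3 = 18
Z: 6·3 = 18 | 3·6+4·0+1·0+3·0 = 18
Q: 6·4 = 24 | 3·7+4·0+1·0+3·1 = 24
gcd(6,3,4,1,3) = 1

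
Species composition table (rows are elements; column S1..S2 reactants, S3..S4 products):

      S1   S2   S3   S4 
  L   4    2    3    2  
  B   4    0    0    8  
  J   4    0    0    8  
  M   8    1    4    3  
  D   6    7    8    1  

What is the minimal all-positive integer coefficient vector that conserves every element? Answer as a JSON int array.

L: 2·4+3·2 = 14 | 4·3+1·2 = 14
B: 2·4+3·0 = 8 | 4·0+1·8 = 8
J: 2·4+3·0 = 8 | 4·0+1·8 = 8
M: 2·8+3·1 = 19 | 4·4+1·3 = 19
D: 2·6+3·7 = 33 | 4·8+1·1 = 33
gcd(2,3,4,1) = 1

Coefficients: [2, 3, 4, 1]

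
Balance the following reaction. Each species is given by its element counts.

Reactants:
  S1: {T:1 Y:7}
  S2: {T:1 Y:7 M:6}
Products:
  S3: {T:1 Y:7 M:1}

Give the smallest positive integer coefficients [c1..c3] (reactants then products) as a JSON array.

Coefficients: [5, 1, 6]

T: 5·1+1·1 = 6 | 6·1 = 6
Y: 5·7+1·7 = 42 | 6·7 = 42
M: 5·0+1·6 = 6 | 6·1 = 6
gcd(5,1,6) = 1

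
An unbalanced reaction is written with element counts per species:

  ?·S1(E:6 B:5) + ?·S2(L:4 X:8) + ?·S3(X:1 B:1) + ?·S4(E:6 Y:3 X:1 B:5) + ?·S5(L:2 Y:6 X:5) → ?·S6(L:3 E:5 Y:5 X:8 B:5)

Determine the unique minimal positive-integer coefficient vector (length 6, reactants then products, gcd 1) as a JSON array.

L: 1·0+3·4+5·0+4·0+3·2 = 18 | 6·3 = 18
E: 1·6+3·0+5·0+4·6+3·0 = 30 | 6·5 = 30
Y: 1·0+3·0+5·0+4·3+3·6 = 30 | 6·5 = 30
X: 1·0+3·8+5·1+4·1+3·5 = 48 | 6·8 = 48
B: 1·5+3·0+5·1+4·5+3·0 = 30 | 6·5 = 30
gcd(1,3,5,4,3,6) = 1

Coefficients: [1, 3, 5, 4, 3, 6]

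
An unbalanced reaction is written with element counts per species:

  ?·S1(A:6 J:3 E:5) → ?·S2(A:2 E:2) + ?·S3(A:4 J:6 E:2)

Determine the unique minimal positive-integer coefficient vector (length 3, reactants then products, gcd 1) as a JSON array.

Coefficients: [2, 4, 1]

A: 2·6 = 12 | 4·2+1·4 = 12
J: 2·3 = 6 | 4·0+1·6 = 6
E: 2·5 = 10 | 4·2+1·2 = 10
gcd(2,4,1) = 1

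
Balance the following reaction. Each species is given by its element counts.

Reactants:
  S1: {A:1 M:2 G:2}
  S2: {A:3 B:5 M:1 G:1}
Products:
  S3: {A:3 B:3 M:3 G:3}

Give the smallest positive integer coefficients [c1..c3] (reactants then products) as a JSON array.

Coefficients: [6, 3, 5]

A: 6·1+3·3 = 15 | 5·3 = 15
B: 6·0+3·5 = 15 | 5·3 = 15
M: 6·2+3·1 = 15 | 5·3 = 15
G: 6·2+3·1 = 15 | 5·3 = 15
gcd(6,3,5) = 1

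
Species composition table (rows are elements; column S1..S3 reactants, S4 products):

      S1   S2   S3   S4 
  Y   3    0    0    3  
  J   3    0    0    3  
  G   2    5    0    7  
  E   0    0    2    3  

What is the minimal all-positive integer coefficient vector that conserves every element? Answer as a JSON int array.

Y: 2·3+2·0+3·0 = 6 | 2·3 = 6
J: 2·3+2·0+3·0 = 6 | 2·3 = 6
G: 2·2+2·5+3·0 = 14 | 2·7 = 14
E: 2·0+2·0+3·2 = 6 | 2·3 = 6
gcd(2,2,3,2) = 1

Coefficients: [2, 2, 3, 2]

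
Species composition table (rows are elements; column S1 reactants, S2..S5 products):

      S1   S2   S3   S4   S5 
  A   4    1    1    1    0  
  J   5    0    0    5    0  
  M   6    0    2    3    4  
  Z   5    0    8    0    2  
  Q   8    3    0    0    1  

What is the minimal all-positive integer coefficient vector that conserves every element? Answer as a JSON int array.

Coefficients: [2, 5, 1, 2, 1]

A: 2·4 = 8 | 5·1+1·1+2·1+1·0 = 8
J: 2·5 = 10 | 5·0+1·0+2·5+1·0 = 10
M: 2·6 = 12 | 5·0+1·2+2·3+1·4 = 12
Z: 2·5 = 10 | 5·0+1·8+2·0+1·2 = 10
Q: 2·8 = 16 | 5·3+1·0+2·0+1·1 = 16
gcd(2,5,1,2,1) = 1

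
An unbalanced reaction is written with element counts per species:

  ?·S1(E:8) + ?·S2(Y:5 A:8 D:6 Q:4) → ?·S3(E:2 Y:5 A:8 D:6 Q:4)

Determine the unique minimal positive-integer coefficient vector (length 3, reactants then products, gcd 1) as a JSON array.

Coefficients: [1, 4, 4]

E: 1·8+4·0 = 8 | 4·2 = 8
Y: 1·0+4·5 = 20 | 4·5 = 20
A: 1·0+4·8 = 32 | 4·8 = 32
D: 1·0+4·6 = 24 | 4·6 = 24
Q: 1·0+4·4 = 16 | 4·4 = 16
gcd(1,4,4) = 1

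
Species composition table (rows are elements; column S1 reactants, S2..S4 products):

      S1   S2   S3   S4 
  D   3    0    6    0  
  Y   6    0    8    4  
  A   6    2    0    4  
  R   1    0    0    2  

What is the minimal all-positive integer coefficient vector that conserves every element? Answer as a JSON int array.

D: 2·3 = 6 | 4·0+1·6+1·0 = 6
Y: 2·6 = 12 | 4·0+1·8+1·4 = 12
A: 2·6 = 12 | 4·2+1·0+1·4 = 12
R: 2·1 = 2 | 4·0+1·0+1·2 = 2
gcd(2,4,1,1) = 1

Coefficients: [2, 4, 1, 1]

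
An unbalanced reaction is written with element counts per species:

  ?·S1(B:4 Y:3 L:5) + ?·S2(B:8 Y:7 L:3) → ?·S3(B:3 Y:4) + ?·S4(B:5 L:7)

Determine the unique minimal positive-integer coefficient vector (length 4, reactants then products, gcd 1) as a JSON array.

Coefficients: [1, 3, 6, 2]

B: 1·4+3·8 = 28 | 6·3+2·5 = 28
Y: 1·3+3·7 = 24 | 6·4+2·0 = 24
L: 1·5+3·3 = 14 | 6·0+2·7 = 14
gcd(1,3,6,2) = 1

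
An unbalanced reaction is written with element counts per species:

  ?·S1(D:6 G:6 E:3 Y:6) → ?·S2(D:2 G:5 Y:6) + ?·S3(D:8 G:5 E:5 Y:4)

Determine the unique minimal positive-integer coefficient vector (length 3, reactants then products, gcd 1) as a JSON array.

D: 5·6 = 30 | 3·2+3·8 = 30
G: 5·6 = 30 | 3·5+3·5 = 30
E: 5·3 = 15 | 3·0+3·5 = 15
Y: 5·6 = 30 | 3·6+3·4 = 30
gcd(5,3,3) = 1

Coefficients: [5, 3, 3]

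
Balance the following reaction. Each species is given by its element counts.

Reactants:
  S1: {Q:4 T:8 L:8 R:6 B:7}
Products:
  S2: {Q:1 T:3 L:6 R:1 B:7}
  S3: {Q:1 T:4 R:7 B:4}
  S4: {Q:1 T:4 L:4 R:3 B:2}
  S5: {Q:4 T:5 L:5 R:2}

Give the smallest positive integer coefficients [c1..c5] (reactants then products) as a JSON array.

Coefficients: [6, 4, 3, 1, 4]

Q: 6·4 = 24 | 4·1+3·1+1·1+4·4 = 24
T: 6·8 = 48 | 4·3+3·4+1·4+4·5 = 48
L: 6·8 = 48 | 4·6+3·0+1·4+4·5 = 48
R: 6·6 = 36 | 4·1+3·7+1·3+4·2 = 36
B: 6·7 = 42 | 4·7+3·4+1·2+4·0 = 42
gcd(6,4,3,1,4) = 1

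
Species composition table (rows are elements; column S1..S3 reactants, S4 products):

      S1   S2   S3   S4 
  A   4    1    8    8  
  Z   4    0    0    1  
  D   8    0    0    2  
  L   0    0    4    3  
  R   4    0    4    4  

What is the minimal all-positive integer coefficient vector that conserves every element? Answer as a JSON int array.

Coefficients: [1, 4, 3, 4]

A: 1·4+4·1+3·8 = 32 | 4·8 = 32
Z: 1·4+4·0+3·0 = 4 | 4·1 = 4
D: 1·8+4·0+3·0 = 8 | 4·2 = 8
L: 1·0+4·0+3·4 = 12 | 4·3 = 12
R: 1·4+4·0+3·4 = 16 | 4·4 = 16
gcd(1,4,3,4) = 1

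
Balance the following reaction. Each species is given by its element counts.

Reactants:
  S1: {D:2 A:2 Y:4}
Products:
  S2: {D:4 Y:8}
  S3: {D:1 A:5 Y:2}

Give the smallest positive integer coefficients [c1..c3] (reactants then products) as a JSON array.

Coefficients: [5, 2, 2]

D: 5·2 = 10 | 2·4+2·1 = 10
A: 5·2 = 10 | 2·0+2·5 = 10
Y: 5·4 = 20 | 2·8+2·2 = 20
gcd(5,2,2) = 1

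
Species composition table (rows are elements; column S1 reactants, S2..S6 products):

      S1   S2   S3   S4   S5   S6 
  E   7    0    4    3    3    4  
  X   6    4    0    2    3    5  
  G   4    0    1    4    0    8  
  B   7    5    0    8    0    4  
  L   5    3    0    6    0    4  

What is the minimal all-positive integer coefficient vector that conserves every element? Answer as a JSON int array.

Coefficients: [5, 3, 4, 2, 3, 1]

E: 5·7 = 35 | 3·0+4·4+2·3+3·3+1·4 = 35
X: 5·6 = 30 | 3·4+4·0+2·2+3·3+1·5 = 30
G: 5·4 = 20 | 3·0+4·1+2·4+3·0+1·8 = 20
B: 5·7 = 35 | 3·5+4·0+2·8+3·0+1·4 = 35
L: 5·5 = 25 | 3·3+4·0+2·6+3·0+1·4 = 25
gcd(5,3,4,2,3,1) = 1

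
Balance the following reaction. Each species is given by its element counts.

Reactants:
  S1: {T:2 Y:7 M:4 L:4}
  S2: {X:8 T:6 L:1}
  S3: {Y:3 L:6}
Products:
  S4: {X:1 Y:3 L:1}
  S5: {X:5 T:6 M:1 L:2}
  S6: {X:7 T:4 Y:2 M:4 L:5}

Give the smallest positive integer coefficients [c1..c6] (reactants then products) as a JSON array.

X: 2·0+4·8+1·0 = 32 | 5·1+4·5+1·7 = 32
T: 2·2+4·6+1·0 = 28 | 5·0+4·6+1·4 = 28
Y: 2·7+4·0+1·3 = 17 | 5·3+4·0+1·2 = 17
M: 2·4+4·0+1·0 = 8 | 5·0+4·1+1·4 = 8
L: 2·4+4·1+1·6 = 18 | 5·1+4·2+1·5 = 18
gcd(2,4,1,5,4,1) = 1

Coefficients: [2, 4, 1, 5, 4, 1]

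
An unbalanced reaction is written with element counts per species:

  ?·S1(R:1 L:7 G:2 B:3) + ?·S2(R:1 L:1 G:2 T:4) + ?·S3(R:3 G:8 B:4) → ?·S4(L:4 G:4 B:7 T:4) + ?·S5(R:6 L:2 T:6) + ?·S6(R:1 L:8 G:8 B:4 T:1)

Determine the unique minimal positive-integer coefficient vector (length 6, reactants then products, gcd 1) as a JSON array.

R: 5·1+5·1+2·3 = 16 | 1·0+2·6+4·1 = 16
L: 5·7+5·1+2·0 = 40 | 1·4+2·2+4·8 = 40
G: 5·2+5·2+2·8 = 36 | 1·4+2·0+4·8 = 36
B: 5·3+5·0+2·4 = 23 | 1·7+2·0+4·4 = 23
T: 5·0+5·4+2·0 = 20 | 1·4+2·6+4·1 = 20
gcd(5,5,2,1,2,4) = 1

Coefficients: [5, 5, 2, 1, 2, 4]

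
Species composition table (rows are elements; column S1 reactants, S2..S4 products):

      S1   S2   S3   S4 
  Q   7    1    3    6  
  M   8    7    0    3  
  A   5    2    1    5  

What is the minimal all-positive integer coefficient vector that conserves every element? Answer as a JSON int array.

Q: 3·7 = 21 | 3·1+4·3+1·6 = 21
M: 3·8 = 24 | 3·7+4·0+1·3 = 24
A: 3·5 = 15 | 3·2+4·1+1·5 = 15
gcd(3,3,4,1) = 1

Coefficients: [3, 3, 4, 1]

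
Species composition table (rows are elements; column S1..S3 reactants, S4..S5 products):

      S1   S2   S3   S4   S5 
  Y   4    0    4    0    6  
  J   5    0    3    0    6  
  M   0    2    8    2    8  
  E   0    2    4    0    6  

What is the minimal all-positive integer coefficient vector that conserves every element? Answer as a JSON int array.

Coefficients: [3, 6, 3, 2, 4]

Y: 3·4+6·0+3·4 = 24 | 2·0+4·6 = 24
J: 3·5+6·0+3·3 = 24 | 2·0+4·6 = 24
M: 3·0+6·2+3·8 = 36 | 2·2+4·8 = 36
E: 3·0+6·2+3·4 = 24 | 2·0+4·6 = 24
gcd(3,6,3,2,4) = 1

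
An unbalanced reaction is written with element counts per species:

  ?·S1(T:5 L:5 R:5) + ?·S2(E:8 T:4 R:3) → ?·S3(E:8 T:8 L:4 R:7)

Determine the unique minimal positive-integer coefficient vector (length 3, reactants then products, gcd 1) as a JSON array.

Coefficients: [4, 5, 5]

E: 4·0+5·8 = 40 | 5·8 = 40
T: 4·5+5·4 = 40 | 5·8 = 40
L: 4·5+5·0 = 20 | 5·4 = 20
R: 4·5+5·3 = 35 | 5·7 = 35
gcd(4,5,5) = 1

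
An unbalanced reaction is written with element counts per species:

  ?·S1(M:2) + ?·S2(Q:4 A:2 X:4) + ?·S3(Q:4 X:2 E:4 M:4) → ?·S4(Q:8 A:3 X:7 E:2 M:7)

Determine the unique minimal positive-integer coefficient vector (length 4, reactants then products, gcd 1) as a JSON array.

Q: 5·0+3·4+1·4 = 16 | 2·8 = 16
A: 5·0+3·2+1·0 = 6 | 2·3 = 6
X: 5·0+3·4+1·2 = 14 | 2·7 = 14
E: 5·0+3·0+1·4 = 4 | 2·2 = 4
M: 5·2+3·0+1·4 = 14 | 2·7 = 14
gcd(5,3,1,2) = 1

Coefficients: [5, 3, 1, 2]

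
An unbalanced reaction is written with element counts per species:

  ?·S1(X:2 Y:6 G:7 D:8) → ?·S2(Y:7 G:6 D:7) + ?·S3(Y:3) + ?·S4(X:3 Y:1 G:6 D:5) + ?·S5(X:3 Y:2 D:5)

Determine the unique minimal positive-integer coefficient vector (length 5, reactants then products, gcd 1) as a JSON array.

Coefficients: [6, 4, 1, 3, 1]

X: 6·2 = 12 | 4·0+1·0+3·3+1·3 = 12
Y: 6·6 = 36 | 4·7+1·3+3·1+1·2 = 36
G: 6·7 = 42 | 4·6+1·0+3·6+1·0 = 42
D: 6·8 = 48 | 4·7+1·0+3·5+1·5 = 48
gcd(6,4,1,3,1) = 1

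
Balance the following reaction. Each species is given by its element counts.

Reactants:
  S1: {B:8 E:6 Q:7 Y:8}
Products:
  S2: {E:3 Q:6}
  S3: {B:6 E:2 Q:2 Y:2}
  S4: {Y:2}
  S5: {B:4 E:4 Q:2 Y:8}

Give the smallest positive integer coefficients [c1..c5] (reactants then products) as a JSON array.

Coefficients: [6, 4, 6, 6, 3]

B: 6·8 = 48 | 4·0+6·6+6·0+3·4 = 48
E: 6·6 = 36 | 4·3+6·2+6·0+3·4 = 36
Q: 6·7 = 42 | 4·6+6·2+6·0+3·2 = 42
Y: 6·8 = 48 | 4·0+6·2+6·2+3·8 = 48
gcd(6,4,6,6,3) = 1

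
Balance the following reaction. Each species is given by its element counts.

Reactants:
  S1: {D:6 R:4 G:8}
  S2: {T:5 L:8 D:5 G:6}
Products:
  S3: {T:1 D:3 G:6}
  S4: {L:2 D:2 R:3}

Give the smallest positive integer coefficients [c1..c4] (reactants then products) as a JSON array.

Coefficients: [3, 1, 5, 4]

T: 3·0+1·5 = 5 | 5·1+4·0 = 5
L: 3·0+1·8 = 8 | 5·0+4·2 = 8
D: 3·6+1·5 = 23 | 5·3+4·2 = 23
R: 3·4+1·0 = 12 | 5·0+4·3 = 12
G: 3·8+1·6 = 30 | 5·6+4·0 = 30
gcd(3,1,5,4) = 1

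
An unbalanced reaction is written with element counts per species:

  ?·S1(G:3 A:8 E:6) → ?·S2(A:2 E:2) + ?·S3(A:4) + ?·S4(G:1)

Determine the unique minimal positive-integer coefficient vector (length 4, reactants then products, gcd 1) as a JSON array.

G: 2·3 = 6 | 6·0+1·0+6·1 = 6
A: 2·8 = 16 | 6·2+1·4+6·0 = 16
E: 2·6 = 12 | 6·2+1·0+6·0 = 12
gcd(2,6,1,6) = 1

Coefficients: [2, 6, 1, 6]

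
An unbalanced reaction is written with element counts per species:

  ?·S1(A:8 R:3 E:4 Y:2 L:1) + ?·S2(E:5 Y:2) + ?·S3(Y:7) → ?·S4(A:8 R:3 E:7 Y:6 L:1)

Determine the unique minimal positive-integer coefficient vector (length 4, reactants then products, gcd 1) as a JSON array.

Coefficients: [5, 3, 2, 5]

A: 5·8+3·0+2·0 = 40 | 5·8 = 40
R: 5·3+3·0+2·0 = 15 | 5·3 = 15
E: 5·4+3·5+2·0 = 35 | 5·7 = 35
Y: 5·2+3·2+2·7 = 30 | 5·6 = 30
L: 5·1+3·0+2·0 = 5 | 5·1 = 5
gcd(5,3,2,5) = 1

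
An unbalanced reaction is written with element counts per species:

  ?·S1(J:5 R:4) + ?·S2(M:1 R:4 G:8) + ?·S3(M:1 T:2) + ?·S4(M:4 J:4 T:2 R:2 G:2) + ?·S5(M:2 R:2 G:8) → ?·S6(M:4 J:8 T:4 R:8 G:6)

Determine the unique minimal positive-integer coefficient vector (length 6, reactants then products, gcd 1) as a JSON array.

Coefficients: [4, 1, 5, 1, 1, 3]

M: 4·0+1·1+5·1+1·4+1·2 = 12 | 3·4 = 12
J: 4·5+1·0+5·0+1·4+1·0 = 24 | 3·8 = 24
T: 4·0+1·0+5·2+1·2+1·0 = 12 | 3·4 = 12
R: 4·4+1·4+5·0+1·2+1·2 = 24 | 3·8 = 24
G: 4·0+1·8+5·0+1·2+1·8 = 18 | 3·6 = 18
gcd(4,1,5,1,1,3) = 1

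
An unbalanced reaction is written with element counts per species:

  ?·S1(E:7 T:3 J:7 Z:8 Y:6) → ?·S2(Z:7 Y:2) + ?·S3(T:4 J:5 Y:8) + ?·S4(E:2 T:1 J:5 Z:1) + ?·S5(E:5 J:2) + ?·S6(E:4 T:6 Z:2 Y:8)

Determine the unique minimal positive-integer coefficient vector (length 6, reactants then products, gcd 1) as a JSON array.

E: 6·7 = 42 | 6·0+2·0+4·2+6·5+1·4 = 42
T: 6·3 = 18 | 6·0+2·4+4·1+6·0+1·6 = 18
J: 6·7 = 42 | 6·0+2·5+4·5+6·2+1·0 = 42
Z: 6·8 = 48 | 6·7+2·0+4·1+6·0+1·2 = 48
Y: 6·6 = 36 | 6·2+2·8+4·0+6·0+1·8 = 36
gcd(6,6,2,4,6,1) = 1

Coefficients: [6, 6, 2, 4, 6, 1]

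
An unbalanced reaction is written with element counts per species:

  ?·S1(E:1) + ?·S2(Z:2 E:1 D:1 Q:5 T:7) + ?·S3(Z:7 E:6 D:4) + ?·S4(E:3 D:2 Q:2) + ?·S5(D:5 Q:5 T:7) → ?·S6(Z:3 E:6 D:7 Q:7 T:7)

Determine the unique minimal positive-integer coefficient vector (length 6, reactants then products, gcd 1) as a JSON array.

Z: 2·0+1·2+1·7+3·0+2·0 = 9 | 3·3 = 9
E: 2·1+1·1+1·6+3·3+2·0 = 18 | 3·6 = 18
D: 2·0+1·1+1·4+3·2+2·5 = 21 | 3·7 = 21
Q: 2·0+1·5+1·0+3·2+2·5 = 21 | 3·7 = 21
T: 2·0+1·7+1·0+3·0+2·7 = 21 | 3·7 = 21
gcd(2,1,1,3,2,3) = 1

Coefficients: [2, 1, 1, 3, 2, 3]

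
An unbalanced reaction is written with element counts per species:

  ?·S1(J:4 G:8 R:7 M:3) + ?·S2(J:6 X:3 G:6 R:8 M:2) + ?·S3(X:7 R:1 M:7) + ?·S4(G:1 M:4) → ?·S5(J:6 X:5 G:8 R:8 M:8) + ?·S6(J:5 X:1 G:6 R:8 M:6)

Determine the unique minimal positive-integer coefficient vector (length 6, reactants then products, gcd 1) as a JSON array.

Coefficients: [1, 5, 1, 6, 4, 2]

J: 1·4+5·6+1·0+6·0 = 34 | 4·6+2·5 = 34
X: 1·0+5·3+1·7+6·0 = 22 | 4·5+2·1 = 22
G: 1·8+5·6+1·0+6·1 = 44 | 4·8+2·6 = 44
R: 1·7+5·8+1·1+6·0 = 48 | 4·8+2·8 = 48
M: 1·3+5·2+1·7+6·4 = 44 | 4·8+2·6 = 44
gcd(1,5,1,6,4,2) = 1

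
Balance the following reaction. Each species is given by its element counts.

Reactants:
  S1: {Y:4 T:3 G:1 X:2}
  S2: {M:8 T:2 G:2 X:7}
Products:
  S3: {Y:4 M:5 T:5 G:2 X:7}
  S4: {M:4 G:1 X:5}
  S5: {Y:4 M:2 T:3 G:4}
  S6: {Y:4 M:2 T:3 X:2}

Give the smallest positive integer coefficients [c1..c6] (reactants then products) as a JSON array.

Y: 6·4+4·0 = 24 | 4·4+2·0+1·4+1·4 = 24
M: 6·0+4·8 = 32 | 4·5+2·4+1·2+1·2 = 32
T: 6·3+4·2 = 26 | 4·5+2·0+1·3+1·3 = 26
G: 6·1+4·2 = 14 | 4·2+2·1+1·4+1·0 = 14
X: 6·2+4·7 = 40 | 4·7+2·5+1·0+1·2 = 40
gcd(6,4,4,2,1,1) = 1

Coefficients: [6, 4, 4, 2, 1, 1]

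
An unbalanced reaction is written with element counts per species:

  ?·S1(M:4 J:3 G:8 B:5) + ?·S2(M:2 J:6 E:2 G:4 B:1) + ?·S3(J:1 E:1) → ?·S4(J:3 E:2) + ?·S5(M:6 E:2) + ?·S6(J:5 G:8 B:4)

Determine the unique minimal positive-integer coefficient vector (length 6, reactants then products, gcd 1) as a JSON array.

M: 2·4+2·2+6·0 = 12 | 3·0+2·6+3·0 = 12
J: 2·3+2·6+6·1 = 24 | 3·3+2·0+3·5 = 24
E: 2·0+2·2+6·1 = 10 | 3·2+2·2+3·0 = 10
G: 2·8+2·4+6·0 = 24 | 3·0+2·0+3·8 = 24
B: 2·5+2·1+6·0 = 12 | 3·0+2·0+3·4 = 12
gcd(2,2,6,3,2,3) = 1

Coefficients: [2, 2, 6, 3, 2, 3]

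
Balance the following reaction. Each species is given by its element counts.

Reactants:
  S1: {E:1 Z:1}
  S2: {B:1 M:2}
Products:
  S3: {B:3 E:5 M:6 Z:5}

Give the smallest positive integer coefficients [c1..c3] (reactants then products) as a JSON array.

B: 5·0+3·1 = 3 | 1·3 = 3
E: 5·1+3·0 = 5 | 1·5 = 5
M: 5·0+3·2 = 6 | 1·6 = 6
Z: 5·1+3·0 = 5 | 1·5 = 5
gcd(5,3,1) = 1

Coefficients: [5, 3, 1]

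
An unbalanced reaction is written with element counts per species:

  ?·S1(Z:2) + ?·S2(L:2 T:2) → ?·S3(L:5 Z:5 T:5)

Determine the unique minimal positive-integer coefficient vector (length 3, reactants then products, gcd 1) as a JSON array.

L: 5·0+5·2 = 10 | 2·5 = 10
Z: 5·2+5·0 = 10 | 2·5 = 10
T: 5·0+5·2 = 10 | 2·5 = 10
gcd(5,5,2) = 1

Coefficients: [5, 5, 2]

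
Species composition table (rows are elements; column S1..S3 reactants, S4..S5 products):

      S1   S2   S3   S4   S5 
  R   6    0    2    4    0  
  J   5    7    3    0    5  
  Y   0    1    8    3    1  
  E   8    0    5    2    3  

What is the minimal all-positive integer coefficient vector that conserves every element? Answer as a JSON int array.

Coefficients: [1, 1, 1, 2, 3]

R: 1·6+1·0+1·2 = 8 | 2·4+3·0 = 8
J: 1·5+1·7+1·3 = 15 | 2·0+3·5 = 15
Y: 1·0+1·1+1·8 = 9 | 2·3+3·1 = 9
E: 1·8+1·0+1·5 = 13 | 2·2+3·3 = 13
gcd(1,1,1,2,3) = 1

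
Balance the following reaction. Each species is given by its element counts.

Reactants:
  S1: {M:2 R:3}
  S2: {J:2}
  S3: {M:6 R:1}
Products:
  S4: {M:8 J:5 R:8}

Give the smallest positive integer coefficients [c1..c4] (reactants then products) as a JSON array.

M: 5·2+5·0+1·6 = 16 | 2·8 = 16
J: 5·0+5·2+1·0 = 10 | 2·5 = 10
R: 5·3+5·0+1·1 = 16 | 2·8 = 16
gcd(5,5,1,2) = 1

Coefficients: [5, 5, 1, 2]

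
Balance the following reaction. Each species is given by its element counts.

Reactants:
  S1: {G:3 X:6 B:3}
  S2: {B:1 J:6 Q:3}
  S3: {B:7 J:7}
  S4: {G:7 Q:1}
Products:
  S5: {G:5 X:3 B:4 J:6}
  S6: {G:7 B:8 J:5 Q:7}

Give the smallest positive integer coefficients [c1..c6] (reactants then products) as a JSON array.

G: 3·3+3·0+4·0+5·7 = 44 | 6·5+2·7 = 44
X: 3·6+3·0+4·0+5·0 = 18 | 6·3+2·0 = 18
B: 3·3+3·1+4·7+5·0 = 40 | 6·4+2·8 = 40
J: 3·0+3·6+4·7+5·0 = 46 | 6·6+2·5 = 46
Q: 3·0+3·3+4·0+5·1 = 14 | 6·0+2·7 = 14
gcd(3,3,4,5,6,2) = 1

Coefficients: [3, 3, 4, 5, 6, 2]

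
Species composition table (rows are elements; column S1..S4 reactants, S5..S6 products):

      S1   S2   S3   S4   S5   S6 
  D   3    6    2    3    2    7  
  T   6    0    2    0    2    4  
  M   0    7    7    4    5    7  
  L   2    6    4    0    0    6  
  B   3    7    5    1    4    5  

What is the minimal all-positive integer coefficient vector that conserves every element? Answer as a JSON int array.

D: 3·3+1·6+3·2+5·3 = 36 | 4·2+4·7 = 36
T: 3·6+1·0+3·2+5·0 = 24 | 4·2+4·4 = 24
M: 3·0+1·7+3·7+5·4 = 48 | 4·5+4·7 = 48
L: 3·2+1·6+3·4+5·0 = 24 | 4·0+4·6 = 24
B: 3·3+1·7+3·5+5·1 = 36 | 4·4+4·5 = 36
gcd(3,1,3,5,4,4) = 1

Coefficients: [3, 1, 3, 5, 4, 4]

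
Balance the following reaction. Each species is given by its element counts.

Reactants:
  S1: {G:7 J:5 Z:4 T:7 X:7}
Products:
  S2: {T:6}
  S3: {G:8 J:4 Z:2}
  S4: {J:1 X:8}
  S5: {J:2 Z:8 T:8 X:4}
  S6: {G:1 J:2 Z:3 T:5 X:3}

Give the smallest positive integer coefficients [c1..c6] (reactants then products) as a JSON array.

Coefficients: [6, 4, 5, 4, 1, 2]

G: 6·7 = 42 | 4·0+5·8+4·0+1·0+2·1 = 42
J: 6·5 = 30 | 4·0+5·4+4·1+1·2+2·2 = 30
Z: 6·4 = 24 | 4·0+5·2+4·0+1·8+2·3 = 24
T: 6·7 = 42 | 4·6+5·0+4·0+1·8+2·5 = 42
X: 6·7 = 42 | 4·0+5·0+4·8+1·4+2·3 = 42
gcd(6,4,5,4,1,2) = 1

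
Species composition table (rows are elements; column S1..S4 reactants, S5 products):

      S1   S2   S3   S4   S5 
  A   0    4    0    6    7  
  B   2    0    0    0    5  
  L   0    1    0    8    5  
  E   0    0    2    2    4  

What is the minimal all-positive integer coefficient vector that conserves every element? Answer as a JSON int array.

Coefficients: [5, 2, 3, 1, 2]

A: 5·0+2·4+3·0+1·6 = 14 | 2·7 = 14
B: 5·2+2·0+3·0+1·0 = 10 | 2·5 = 10
L: 5·0+2·1+3·0+1·8 = 10 | 2·5 = 10
E: 5·0+2·0+3·2+1·2 = 8 | 2·4 = 8
gcd(5,2,3,1,2) = 1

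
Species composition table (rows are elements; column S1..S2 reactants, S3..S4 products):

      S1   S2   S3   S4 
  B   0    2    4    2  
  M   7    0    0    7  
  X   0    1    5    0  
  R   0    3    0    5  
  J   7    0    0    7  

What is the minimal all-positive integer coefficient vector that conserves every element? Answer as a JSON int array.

Coefficients: [3, 5, 1, 3]

B: 3·0+5·2 = 10 | 1·4+3·2 = 10
M: 3·7+5·0 = 21 | 1·0+3·7 = 21
X: 3·0+5·1 = 5 | 1·5+3·0 = 5
R: 3·0+5·3 = 15 | 1·0+3·5 = 15
J: 3·7+5·0 = 21 | 1·0+3·7 = 21
gcd(3,5,1,3) = 1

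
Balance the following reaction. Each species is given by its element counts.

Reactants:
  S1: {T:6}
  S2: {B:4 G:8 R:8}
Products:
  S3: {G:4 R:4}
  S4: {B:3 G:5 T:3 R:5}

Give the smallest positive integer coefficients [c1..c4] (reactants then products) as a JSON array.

Coefficients: [2, 3, 1, 4]

B: 2·0+3·4 = 12 | 1·0+4·3 = 12
G: 2·0+3·8 = 24 | 1·4+4·5 = 24
T: 2·6+3·0 = 12 | 1·0+4·3 = 12
R: 2·0+3·8 = 24 | 1·4+4·5 = 24
gcd(2,3,1,4) = 1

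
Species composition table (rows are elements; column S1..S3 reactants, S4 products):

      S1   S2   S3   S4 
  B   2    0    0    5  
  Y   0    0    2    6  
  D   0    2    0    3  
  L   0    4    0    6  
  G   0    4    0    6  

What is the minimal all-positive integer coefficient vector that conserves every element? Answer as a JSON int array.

B: 5·2+3·0+6·0 = 10 | 2·5 = 10
Y: 5·0+3·0+6·2 = 12 | 2·6 = 12
D: 5·0+3·2+6·0 = 6 | 2·3 = 6
L: 5·0+3·4+6·0 = 12 | 2·6 = 12
G: 5·0+3·4+6·0 = 12 | 2·6 = 12
gcd(5,3,6,2) = 1

Coefficients: [5, 3, 6, 2]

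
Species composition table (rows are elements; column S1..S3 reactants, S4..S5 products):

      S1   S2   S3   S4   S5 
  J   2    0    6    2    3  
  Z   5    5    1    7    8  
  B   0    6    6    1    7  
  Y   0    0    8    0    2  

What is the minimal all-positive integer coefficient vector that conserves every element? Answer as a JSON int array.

Coefficients: [5, 4, 1, 2, 4]

J: 5·2+4·0+1·6 = 16 | 2·2+4·3 = 16
Z: 5·5+4·5+1·1 = 46 | 2·7+4·8 = 46
B: 5·0+4·6+1·6 = 30 | 2·1+4·7 = 30
Y: 5·0+4·0+1·8 = 8 | 2·0+4·2 = 8
gcd(5,4,1,2,4) = 1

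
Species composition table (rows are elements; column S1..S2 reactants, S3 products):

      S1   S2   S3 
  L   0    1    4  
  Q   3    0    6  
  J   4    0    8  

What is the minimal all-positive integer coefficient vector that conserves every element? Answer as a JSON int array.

Coefficients: [2, 4, 1]

L: 2·0+4·1 = 4 | 1·4 = 4
Q: 2·3+4·0 = 6 | 1·6 = 6
J: 2·4+4·0 = 8 | 1·8 = 8
gcd(2,4,1) = 1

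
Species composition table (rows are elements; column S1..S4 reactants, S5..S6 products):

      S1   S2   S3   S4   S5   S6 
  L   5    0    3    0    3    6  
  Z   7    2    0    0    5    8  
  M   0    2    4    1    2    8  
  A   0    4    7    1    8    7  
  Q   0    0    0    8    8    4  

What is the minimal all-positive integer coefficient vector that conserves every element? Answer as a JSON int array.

L: 3·5+5·0+2·3+4·0 = 21 | 3·3+2·6 = 21
Z: 3·7+5·2+2·0+4·0 = 31 | 3·5+2·8 = 31
M: 3·0+5·2+2·4+4·1 = 22 | 3·2+2·8 = 22
A: 3·0+5·4+2·7+4·1 = 38 | 3·8+2·7 = 38
Q: 3·0+5·0+2·0+4·8 = 32 | 3·8+2·4 = 32
gcd(3,5,2,4,3,2) = 1

Coefficients: [3, 5, 2, 4, 3, 2]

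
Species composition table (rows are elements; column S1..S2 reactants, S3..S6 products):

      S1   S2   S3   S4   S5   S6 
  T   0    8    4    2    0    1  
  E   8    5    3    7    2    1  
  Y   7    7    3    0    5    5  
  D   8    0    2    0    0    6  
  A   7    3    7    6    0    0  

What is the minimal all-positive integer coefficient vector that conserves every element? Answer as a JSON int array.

T: 5·0+3·8 = 24 | 2·4+5·2+4·0+6·1 = 24
E: 5·8+3·5 = 55 | 2·3+5·7+4·2+6·1 = 55
Y: 5·7+3·7 = 56 | 2·3+5·0+4·5+6·5 = 56
D: 5·8+3·0 = 40 | 2·2+5·0+4·0+6·6 = 40
A: 5·7+3·3 = 44 | 2·7+5·6+4·0+6·0 = 44
gcd(5,3,2,5,4,6) = 1

Coefficients: [5, 3, 2, 5, 4, 6]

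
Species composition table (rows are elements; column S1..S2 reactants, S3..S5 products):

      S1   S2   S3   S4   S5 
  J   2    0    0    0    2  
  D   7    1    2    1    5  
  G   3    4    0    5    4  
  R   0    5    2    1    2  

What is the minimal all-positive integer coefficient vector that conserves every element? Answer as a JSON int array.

Coefficients: [5, 5, 6, 3, 5]

J: 5·2+5·0 = 10 | 6·0+3·0+5·2 = 10
D: 5·7+5·1 = 40 | 6·2+3·1+5·5 = 40
G: 5·3+5·4 = 35 | 6·0+3·5+5·4 = 35
R: 5·0+5·5 = 25 | 6·2+3·1+5·2 = 25
gcd(5,5,6,3,5) = 1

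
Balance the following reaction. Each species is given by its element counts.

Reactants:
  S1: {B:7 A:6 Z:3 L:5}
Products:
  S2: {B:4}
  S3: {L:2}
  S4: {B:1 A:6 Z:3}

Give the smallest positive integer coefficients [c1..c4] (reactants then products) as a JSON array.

B: 2·7 = 14 | 3·4+5·0+2·1 = 14
A: 2·6 = 12 | 3·0+5·0+2·6 = 12
Z: 2·3 = 6 | 3·0+5·0+2·3 = 6
L: 2·5 = 10 | 3·0+5·2+2·0 = 10
gcd(2,3,5,2) = 1

Coefficients: [2, 3, 5, 2]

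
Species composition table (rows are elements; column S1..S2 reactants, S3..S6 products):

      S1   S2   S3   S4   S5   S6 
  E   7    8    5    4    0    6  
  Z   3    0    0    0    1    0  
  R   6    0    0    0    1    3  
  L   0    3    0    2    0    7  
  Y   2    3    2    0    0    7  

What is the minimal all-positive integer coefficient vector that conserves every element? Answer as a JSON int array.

Coefficients: [1, 5, 5, 4, 3, 1]

E: 1·7+5·8 = 47 | 5·5+4·4+3·0+1·6 = 47
Z: 1·3+5·0 = 3 | 5·0+4·0+3·1+1·0 = 3
R: 1·6+5·0 = 6 | 5·0+4·0+3·1+1·3 = 6
L: 1·0+5·3 = 15 | 5·0+4·2+3·0+1·7 = 15
Y: 1·2+5·3 = 17 | 5·2+4·0+3·0+1·7 = 17
gcd(1,5,5,4,3,1) = 1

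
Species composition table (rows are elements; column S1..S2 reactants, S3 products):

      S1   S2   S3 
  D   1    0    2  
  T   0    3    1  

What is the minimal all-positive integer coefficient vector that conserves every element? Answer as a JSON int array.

D: 6·1+1·0 = 6 | 3·2 = 6
T: 6·0+1·3 = 3 | 3·1 = 3
gcd(6,1,3) = 1

Coefficients: [6, 1, 3]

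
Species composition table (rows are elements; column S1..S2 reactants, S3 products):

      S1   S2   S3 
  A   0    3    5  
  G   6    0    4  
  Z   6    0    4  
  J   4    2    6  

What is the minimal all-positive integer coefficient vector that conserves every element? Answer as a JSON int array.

A: 2·0+5·3 = 15 | 3·5 = 15
G: 2·6+5·0 = 12 | 3·4 = 12
Z: 2·6+5·0 = 12 | 3·4 = 12
J: 2·4+5·2 = 18 | 3·6 = 18
gcd(2,5,3) = 1

Coefficients: [2, 5, 3]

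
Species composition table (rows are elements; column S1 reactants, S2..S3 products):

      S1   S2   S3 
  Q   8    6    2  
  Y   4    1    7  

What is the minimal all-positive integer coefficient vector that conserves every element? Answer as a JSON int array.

Coefficients: [5, 6, 2]

Q: 5·8 = 40 | 6·6+2·2 = 40
Y: 5·4 = 20 | 6·1+2·7 = 20
gcd(5,6,2) = 1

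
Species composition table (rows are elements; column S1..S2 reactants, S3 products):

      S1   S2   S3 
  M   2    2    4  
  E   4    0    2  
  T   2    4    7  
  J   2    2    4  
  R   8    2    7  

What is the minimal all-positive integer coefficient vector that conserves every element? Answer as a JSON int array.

Coefficients: [1, 3, 2]

M: 1·2+3·2 = 8 | 2·4 = 8
E: 1·4+3·0 = 4 | 2·2 = 4
T: 1·2+3·4 = 14 | 2·7 = 14
J: 1·2+3·2 = 8 | 2·4 = 8
R: 1·8+3·2 = 14 | 2·7 = 14
gcd(1,3,2) = 1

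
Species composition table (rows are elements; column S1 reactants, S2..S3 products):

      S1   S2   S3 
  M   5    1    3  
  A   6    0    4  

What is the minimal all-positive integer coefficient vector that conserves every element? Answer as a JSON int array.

Coefficients: [2, 1, 3]

M: 2·5 = 10 | 1·1+3·3 = 10
A: 2·6 = 12 | 1·0+3·4 = 12
gcd(2,1,3) = 1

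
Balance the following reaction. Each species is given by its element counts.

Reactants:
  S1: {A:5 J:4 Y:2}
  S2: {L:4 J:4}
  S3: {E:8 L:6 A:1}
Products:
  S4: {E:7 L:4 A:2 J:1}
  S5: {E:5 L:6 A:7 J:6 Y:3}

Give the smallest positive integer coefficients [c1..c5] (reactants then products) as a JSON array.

E: 6·0+1·0+6·8 = 48 | 4·7+4·5 = 48
L: 6·0+1·4+6·6 = 40 | 4·4+4·6 = 40
A: 6·5+1·0+6·1 = 36 | 4·2+4·7 = 36
J: 6·4+1·4+6·0 = 28 | 4·1+4·6 = 28
Y: 6·2+1·0+6·0 = 12 | 4·0+4·3 = 12
gcd(6,1,6,4,4) = 1

Coefficients: [6, 1, 6, 4, 4]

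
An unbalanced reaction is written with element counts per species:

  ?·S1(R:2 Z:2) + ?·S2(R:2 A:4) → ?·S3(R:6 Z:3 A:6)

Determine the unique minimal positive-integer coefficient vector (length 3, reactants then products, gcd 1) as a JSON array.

R: 3·2+3·2 = 12 | 2·6 = 12
Z: 3·2+3·0 = 6 | 2·3 = 6
A: 3·0+3·4 = 12 | 2·6 = 12
gcd(3,3,2) = 1

Coefficients: [3, 3, 2]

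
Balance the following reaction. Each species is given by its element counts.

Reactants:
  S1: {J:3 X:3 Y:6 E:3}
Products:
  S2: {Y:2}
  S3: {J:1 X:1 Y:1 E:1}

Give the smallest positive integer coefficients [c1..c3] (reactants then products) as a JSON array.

J: 2·3 = 6 | 3·0+6·1 = 6
X: 2·3 = 6 | 3·0+6·1 = 6
Y: 2·6 = 12 | 3·2+6·1 = 12
E: 2·3 = 6 | 3·0+6·1 = 6
gcd(2,3,6) = 1

Coefficients: [2, 3, 6]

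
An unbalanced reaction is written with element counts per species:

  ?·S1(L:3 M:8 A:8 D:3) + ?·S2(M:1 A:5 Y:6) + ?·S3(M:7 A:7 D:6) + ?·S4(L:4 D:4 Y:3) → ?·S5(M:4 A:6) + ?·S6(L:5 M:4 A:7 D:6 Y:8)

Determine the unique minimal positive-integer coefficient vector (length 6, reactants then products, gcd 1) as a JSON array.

L: 2·3+5·0+1·0+6·4 = 30 | 1·0+6·5 = 30
M: 2·8+5·1+1·7+6·0 = 28 | 1·4+6·4 = 28
A: 2·8+5·5+1·7+6·0 = 48 | 1·6+6·7 = 48
D: 2·3+5·0+1·6+6·4 = 36 | 1·0+6·6 = 36
Y: 2·0+5·6+1·0+6·3 = 48 | 1·0+6·8 = 48
gcd(2,5,1,6,1,6) = 1

Coefficients: [2, 5, 1, 6, 1, 6]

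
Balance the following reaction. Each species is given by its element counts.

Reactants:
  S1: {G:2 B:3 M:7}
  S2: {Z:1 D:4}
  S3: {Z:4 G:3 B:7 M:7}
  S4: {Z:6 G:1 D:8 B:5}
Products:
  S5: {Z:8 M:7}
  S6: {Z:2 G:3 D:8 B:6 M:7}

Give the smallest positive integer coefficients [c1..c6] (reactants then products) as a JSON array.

Z: 4·0+6·1+1·4+1·6 = 16 | 1·8+4·2 = 16
G: 4·2+6·0+1·3+1·1 = 12 | 1·0+4·3 = 12
D: 4·0+6·4+1·0+1·8 = 32 | 1·0+4·8 = 32
B: 4·3+6·0+1·7+1·5 = 24 | 1·0+4·6 = 24
M: 4·7+6·0+1·7+1·0 = 35 | 1·7+4·7 = 35
gcd(4,6,1,1,1,4) = 1

Coefficients: [4, 6, 1, 1, 1, 4]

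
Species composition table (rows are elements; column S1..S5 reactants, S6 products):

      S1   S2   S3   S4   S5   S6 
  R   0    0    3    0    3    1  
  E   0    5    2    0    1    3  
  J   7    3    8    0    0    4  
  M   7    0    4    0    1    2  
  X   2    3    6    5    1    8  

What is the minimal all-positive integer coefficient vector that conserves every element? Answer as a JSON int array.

Coefficients: [1, 3, 1, 6, 1, 6]

R: 1·0+3·0+1·3+6·0+1·3 = 6 | 6·1 = 6
E: 1·0+3·5+1·2+6·0+1·1 = 18 | 6·3 = 18
J: 1·7+3·3+1·8+6·0+1·0 = 24 | 6·4 = 24
M: 1·7+3·0+1·4+6·0+1·1 = 12 | 6·2 = 12
X: 1·2+3·3+1·6+6·5+1·1 = 48 | 6·8 = 48
gcd(1,3,1,6,1,6) = 1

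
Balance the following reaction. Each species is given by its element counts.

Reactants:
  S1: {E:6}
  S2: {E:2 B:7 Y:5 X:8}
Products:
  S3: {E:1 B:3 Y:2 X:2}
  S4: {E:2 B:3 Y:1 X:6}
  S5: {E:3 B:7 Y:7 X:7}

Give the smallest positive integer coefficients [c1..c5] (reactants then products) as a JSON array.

Coefficients: [1, 5, 4, 3, 2]

E: 1·6+5·2 = 16 | 4·1+3·2+2·3 = 16
B: 1·0+5·7 = 35 | 4·3+3·3+2·7 = 35
Y: 1·0+5·5 = 25 | 4·2+3·1+2·7 = 25
X: 1·0+5·8 = 40 | 4·2+3·6+2·7 = 40
gcd(1,5,4,3,2) = 1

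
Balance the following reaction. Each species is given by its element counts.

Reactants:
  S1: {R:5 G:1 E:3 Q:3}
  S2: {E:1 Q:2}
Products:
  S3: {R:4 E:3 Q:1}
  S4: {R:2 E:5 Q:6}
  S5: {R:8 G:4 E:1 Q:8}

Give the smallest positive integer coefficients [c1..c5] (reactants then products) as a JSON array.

Coefficients: [4, 5, 2, 2, 1]

R: 4·5+5·0 = 20 | 2·4+2·2+1·8 = 20
G: 4·1+5·0 = 4 | 2·0+2·0+1·4 = 4
E: 4·3+5·1 = 17 | 2·3+2·5+1·1 = 17
Q: 4·3+5·2 = 22 | 2·1+2·6+1·8 = 22
gcd(4,5,2,2,1) = 1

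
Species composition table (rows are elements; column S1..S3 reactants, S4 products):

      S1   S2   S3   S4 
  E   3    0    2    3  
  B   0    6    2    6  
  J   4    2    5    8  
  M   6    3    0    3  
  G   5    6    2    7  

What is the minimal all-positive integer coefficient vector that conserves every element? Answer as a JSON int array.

Coefficients: [1, 3, 6, 5]

E: 1·3+3·0+6·2 = 15 | 5·3 = 15
B: 1·0+3·6+6·2 = 30 | 5·6 = 30
J: 1·4+3·2+6·5 = 40 | 5·8 = 40
M: 1·6+3·3+6·0 = 15 | 5·3 = 15
G: 1·5+3·6+6·2 = 35 | 5·7 = 35
gcd(1,3,6,5) = 1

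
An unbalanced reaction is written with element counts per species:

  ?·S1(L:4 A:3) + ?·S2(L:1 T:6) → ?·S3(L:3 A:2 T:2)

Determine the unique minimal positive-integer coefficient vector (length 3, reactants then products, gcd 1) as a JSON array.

L: 2·4+1·1 = 9 | 3·3 = 9
A: 2·3+1·0 = 6 | 3·2 = 6
T: 2·0+1·6 = 6 | 3·2 = 6
gcd(2,1,3) = 1

Coefficients: [2, 1, 3]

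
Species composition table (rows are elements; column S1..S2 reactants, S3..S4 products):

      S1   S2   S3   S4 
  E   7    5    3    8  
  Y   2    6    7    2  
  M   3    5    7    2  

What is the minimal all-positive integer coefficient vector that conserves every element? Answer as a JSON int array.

E: 5·7+5·5 = 60 | 4·3+6·8 = 60
Y: 5·2+5·6 = 40 | 4·7+6·2 = 40
M: 5·3+5·5 = 40 | 4·7+6·2 = 40
gcd(5,5,4,6) = 1

Coefficients: [5, 5, 4, 6]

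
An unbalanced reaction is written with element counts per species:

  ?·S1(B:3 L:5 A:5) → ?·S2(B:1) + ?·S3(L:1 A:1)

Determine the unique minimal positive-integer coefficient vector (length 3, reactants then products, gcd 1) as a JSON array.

Coefficients: [1, 3, 5]

B: 1·3 = 3 | 3·1+5·0 = 3
L: 1·5 = 5 | 3·0+5·1 = 5
A: 1·5 = 5 | 3·0+5·1 = 5
gcd(1,3,5) = 1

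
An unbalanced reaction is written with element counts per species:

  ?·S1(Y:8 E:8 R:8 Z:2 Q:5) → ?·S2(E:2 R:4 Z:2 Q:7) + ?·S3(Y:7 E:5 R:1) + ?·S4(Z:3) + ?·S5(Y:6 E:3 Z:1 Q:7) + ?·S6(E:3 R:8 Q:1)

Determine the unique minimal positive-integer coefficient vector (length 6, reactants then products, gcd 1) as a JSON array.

Coefficients: [5, 1, 4, 2, 2, 4]

Y: 5·8 = 40 | 1·0+4·7+2·0+2·6+4·0 = 40
E: 5·8 = 40 | 1·2+4·5+2·0+2·3+4·3 = 40
R: 5·8 = 40 | 1·4+4·1+2·0+2·0+4·8 = 40
Z: 5·2 = 10 | 1·2+4·0+2·3+2·1+4·0 = 10
Q: 5·5 = 25 | 1·7+4·0+2·0+2·7+4·1 = 25
gcd(5,1,4,2,2,4) = 1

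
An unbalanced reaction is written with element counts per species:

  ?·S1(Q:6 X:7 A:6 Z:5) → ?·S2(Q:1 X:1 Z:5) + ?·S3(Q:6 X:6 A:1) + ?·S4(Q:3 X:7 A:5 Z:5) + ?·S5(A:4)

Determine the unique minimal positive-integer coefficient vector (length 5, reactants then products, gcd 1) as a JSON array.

Coefficients: [4, 3, 3, 1, 4]

Q: 4·6 = 24 | 3·1+3·6+1·3+4·0 = 24
X: 4·7 = 28 | 3·1+3·6+1·7+4·0 = 28
A: 4·6 = 24 | 3·0+3·1+1·5+4·4 = 24
Z: 4·5 = 20 | 3·5+3·0+1·5+4·0 = 20
gcd(4,3,3,1,4) = 1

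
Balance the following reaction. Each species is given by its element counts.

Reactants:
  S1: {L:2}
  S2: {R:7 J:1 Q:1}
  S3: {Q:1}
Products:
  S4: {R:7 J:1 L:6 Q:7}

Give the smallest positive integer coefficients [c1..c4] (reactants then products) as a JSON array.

Coefficients: [3, 1, 6, 1]

R: 3·0+1·7+6·0 = 7 | 1·7 = 7
J: 3·0+1·1+6·0 = 1 | 1·1 = 1
L: 3·2+1·0+6·0 = 6 | 1·6 = 6
Q: 3·0+1·1+6·1 = 7 | 1·7 = 7
gcd(3,1,6,1) = 1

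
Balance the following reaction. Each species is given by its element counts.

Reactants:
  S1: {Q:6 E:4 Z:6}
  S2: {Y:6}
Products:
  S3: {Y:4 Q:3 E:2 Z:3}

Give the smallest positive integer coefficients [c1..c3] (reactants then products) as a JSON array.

Coefficients: [3, 4, 6]

Y: 3·0+4·6 = 24 | 6·4 = 24
Q: 3·6+4·0 = 18 | 6·3 = 18
E: 3·4+4·0 = 12 | 6·2 = 12
Z: 3·6+4·0 = 18 | 6·3 = 18
gcd(3,4,6) = 1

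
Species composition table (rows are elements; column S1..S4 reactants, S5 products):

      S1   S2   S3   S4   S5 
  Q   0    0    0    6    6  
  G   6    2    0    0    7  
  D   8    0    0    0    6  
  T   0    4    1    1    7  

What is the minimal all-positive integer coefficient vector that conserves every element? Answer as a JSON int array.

Q: 3·0+5·0+4·0+4·6 = 24 | 4·6 = 24
G: 3·6+5·2+4·0+4·0 = 28 | 4·7 = 28
D: 3·8+5·0+4·0+4·0 = 24 | 4·6 = 24
T: 3·0+5·4+4·1+4·1 = 28 | 4·7 = 28
gcd(3,5,4,4,4) = 1

Coefficients: [3, 5, 4, 4, 4]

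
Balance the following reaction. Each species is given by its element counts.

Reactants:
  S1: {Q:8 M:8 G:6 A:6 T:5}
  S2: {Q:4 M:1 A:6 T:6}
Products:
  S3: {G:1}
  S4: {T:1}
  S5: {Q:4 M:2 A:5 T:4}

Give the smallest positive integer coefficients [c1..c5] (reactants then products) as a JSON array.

Coefficients: [1, 4, 6, 5, 6]

Q: 1·8+4·4 = 24 | 6·0+5·0+6·4 = 24
M: 1·8+4·1 = 12 | 6·0+5·0+6·2 = 12
G: 1·6+4·0 = 6 | 6·1+5·0+6·0 = 6
A: 1·6+4·6 = 30 | 6·0+5·0+6·5 = 30
T: 1·5+4·6 = 29 | 6·0+5·1+6·4 = 29
gcd(1,4,6,5,6) = 1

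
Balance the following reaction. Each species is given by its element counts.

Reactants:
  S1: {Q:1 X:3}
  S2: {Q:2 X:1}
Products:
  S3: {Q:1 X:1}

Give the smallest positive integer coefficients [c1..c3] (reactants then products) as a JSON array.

Coefficients: [1, 2, 5]

Q: 1·1+2·2 = 5 | 5·1 = 5
X: 1·3+2·1 = 5 | 5·1 = 5
gcd(1,2,5) = 1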